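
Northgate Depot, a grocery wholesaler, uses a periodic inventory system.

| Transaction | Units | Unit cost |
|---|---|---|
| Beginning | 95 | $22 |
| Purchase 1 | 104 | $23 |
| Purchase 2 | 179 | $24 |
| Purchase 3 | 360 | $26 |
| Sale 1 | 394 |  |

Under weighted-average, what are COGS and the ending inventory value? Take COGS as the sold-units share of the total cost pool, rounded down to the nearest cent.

COGS = $9,683.43; ending inventory = $8,454.57

Sale 1, sell 394: 394/738 × $18,138.00 → $9,683.43
Ending inventory (cost pool remaining) = $8,454.57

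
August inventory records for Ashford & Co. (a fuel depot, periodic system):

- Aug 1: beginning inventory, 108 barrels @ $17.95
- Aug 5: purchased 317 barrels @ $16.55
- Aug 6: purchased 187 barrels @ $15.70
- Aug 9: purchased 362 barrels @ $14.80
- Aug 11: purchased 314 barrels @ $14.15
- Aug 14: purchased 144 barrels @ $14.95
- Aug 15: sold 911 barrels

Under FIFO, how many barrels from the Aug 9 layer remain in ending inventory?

63

Aug 15, 911 sold [FIFO — oldest first]: 108 @ $17.95 + 317 @ $16.55 + 187 @ $15.70 + 299 @ $14.80 = $14,546.05
Ending inventory: 63 @ $14.80 + 314 @ $14.15 + 144 @ $14.95 = $7,528.30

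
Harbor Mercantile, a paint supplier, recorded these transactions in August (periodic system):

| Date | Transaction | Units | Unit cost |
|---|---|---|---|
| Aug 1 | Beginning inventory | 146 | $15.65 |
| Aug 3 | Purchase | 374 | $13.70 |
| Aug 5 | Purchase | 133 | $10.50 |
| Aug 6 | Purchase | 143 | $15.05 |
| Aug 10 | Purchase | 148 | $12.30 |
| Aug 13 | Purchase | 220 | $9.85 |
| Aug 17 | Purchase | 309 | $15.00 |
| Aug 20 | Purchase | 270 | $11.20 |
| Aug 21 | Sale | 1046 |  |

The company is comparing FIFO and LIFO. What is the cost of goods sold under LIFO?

FIFO COGS: 146 @ $15.65 + 374 @ $13.70 + 133 @ $10.50 + 143 @ $15.05 + 148 @ $12.30 + 102 @ $9.85 = $13,782.45
LIFO COGS: 270 @ $11.20 + 309 @ $15.00 + 220 @ $9.85 + 148 @ $12.30 + 99 @ $15.05 = $13,136.35

COGS = $13,136.35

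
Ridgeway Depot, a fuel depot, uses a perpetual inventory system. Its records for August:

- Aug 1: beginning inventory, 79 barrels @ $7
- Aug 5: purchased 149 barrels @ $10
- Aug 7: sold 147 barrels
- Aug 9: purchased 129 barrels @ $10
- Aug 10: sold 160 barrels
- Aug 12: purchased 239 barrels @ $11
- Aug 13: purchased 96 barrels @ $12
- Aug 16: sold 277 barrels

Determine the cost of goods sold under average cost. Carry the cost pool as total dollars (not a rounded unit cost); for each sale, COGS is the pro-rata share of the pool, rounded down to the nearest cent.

COGS = $5,918.71

After Aug 1: 79 on hand, pool $553.00 (≈ $7.0000 each)
After Aug 5: 228 on hand, pool $2,043.00 (≈ $8.9605 each)
Aug 7, sell 147: 147/228 × $2,043.00 → $1,317.19
After Aug 9: 210 on hand, pool $2,015.81 (≈ $9.5991 each)
Aug 10, sell 160: 160/210 × $2,015.81 → $1,535.85
After Aug 12: 289 on hand, pool $3,108.96 (≈ $10.7576 each)
After Aug 13: 385 on hand, pool $4,260.96 (≈ $11.0674 each)
Aug 16, sell 277: 277/385 × $4,260.96 → $3,065.67
Total COGS = $1,317.19 + $1,535.85 + $3,065.67 = $5,918.71
Ending inventory (cost pool remaining) = $1,195.29
Check: goods available $7,114.00 = COGS $5,918.71 + ending $1,195.29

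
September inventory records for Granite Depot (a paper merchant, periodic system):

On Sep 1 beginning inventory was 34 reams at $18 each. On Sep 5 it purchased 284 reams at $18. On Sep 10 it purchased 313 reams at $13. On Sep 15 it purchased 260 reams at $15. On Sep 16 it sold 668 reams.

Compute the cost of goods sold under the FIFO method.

Sep 16, 668 sold [FIFO — oldest first]: 34 @ $18 + 284 @ $18 + 313 @ $13 + 37 @ $15 = $10,348
Ending inventory: 223 @ $15 = $3,345

COGS = $10,348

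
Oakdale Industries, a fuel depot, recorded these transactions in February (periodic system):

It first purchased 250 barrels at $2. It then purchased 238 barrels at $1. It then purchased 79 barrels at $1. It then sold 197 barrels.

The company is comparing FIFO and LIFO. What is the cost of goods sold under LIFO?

FIFO COGS: 197 @ $2 = $394
LIFO COGS: 79 @ $1 + 118 @ $1 = $197

COGS = $197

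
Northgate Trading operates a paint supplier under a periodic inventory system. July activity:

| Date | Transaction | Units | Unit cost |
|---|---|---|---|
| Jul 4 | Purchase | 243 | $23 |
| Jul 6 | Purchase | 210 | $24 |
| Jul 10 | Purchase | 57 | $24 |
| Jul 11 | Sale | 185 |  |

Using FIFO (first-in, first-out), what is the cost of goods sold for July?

Jul 11, 185 sold [FIFO — oldest first]: 185 @ $23 = $4,255
Ending inventory: 58 @ $23 + 210 @ $24 + 57 @ $24 = $7,742
Check: goods available $11,997 = COGS $4,255 + ending $7,742

COGS = $4,255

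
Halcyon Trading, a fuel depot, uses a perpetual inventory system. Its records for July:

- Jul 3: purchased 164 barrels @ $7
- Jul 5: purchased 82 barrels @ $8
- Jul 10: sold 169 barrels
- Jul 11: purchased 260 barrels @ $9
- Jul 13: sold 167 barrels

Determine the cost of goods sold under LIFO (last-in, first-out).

COGS = $2,768

Jul 10, 169 sold [LIFO — newest first]: 82 @ $8 + 87 @ $7 = $1,265
Jul 13, 167 sold [LIFO — newest first]: 167 @ $9 = $1,503
Total COGS = $1,265 + $1,503 = $2,768
Ending inventory: 77 @ $7 + 93 @ $9 = $1,376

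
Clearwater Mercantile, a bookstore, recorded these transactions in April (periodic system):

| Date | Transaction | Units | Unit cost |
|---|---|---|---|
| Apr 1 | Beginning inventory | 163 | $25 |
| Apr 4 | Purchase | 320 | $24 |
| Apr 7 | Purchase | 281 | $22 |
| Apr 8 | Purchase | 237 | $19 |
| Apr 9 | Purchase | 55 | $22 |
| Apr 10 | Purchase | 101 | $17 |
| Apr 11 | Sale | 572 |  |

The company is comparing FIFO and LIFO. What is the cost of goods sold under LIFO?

COGS = $11,368

FIFO COGS: 163 @ $25 + 320 @ $24 + 89 @ $22 = $13,713
LIFO COGS: 101 @ $17 + 55 @ $22 + 237 @ $19 + 179 @ $22 = $11,368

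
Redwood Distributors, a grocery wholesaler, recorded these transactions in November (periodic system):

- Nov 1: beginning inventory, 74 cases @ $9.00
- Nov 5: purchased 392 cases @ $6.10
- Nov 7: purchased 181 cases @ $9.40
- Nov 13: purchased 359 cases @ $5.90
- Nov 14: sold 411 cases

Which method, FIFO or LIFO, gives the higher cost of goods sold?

FIFO

FIFO COGS: 74 @ $9.00 + 337 @ $6.10 = $2,721.70
LIFO COGS: 359 @ $5.90 + 52 @ $9.40 = $2,606.90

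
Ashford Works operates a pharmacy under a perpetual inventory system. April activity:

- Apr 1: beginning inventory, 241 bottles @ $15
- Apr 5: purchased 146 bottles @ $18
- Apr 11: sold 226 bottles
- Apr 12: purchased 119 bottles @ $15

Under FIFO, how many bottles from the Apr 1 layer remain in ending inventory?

Apr 11, 226 sold [FIFO — oldest first]: 226 @ $15 = $3,390
Ending inventory: 15 @ $15 + 146 @ $18 + 119 @ $15 = $4,638
Check: goods available $8,028 = COGS $3,390 + ending $4,638

15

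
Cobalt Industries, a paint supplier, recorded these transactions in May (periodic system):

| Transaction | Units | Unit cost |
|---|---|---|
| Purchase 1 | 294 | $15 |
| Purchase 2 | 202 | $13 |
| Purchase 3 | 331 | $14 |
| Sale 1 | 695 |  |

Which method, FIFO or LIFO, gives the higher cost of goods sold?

FIFO COGS: 294 @ $15 + 202 @ $13 + 199 @ $14 = $9,822
LIFO COGS: 331 @ $14 + 202 @ $13 + 162 @ $15 = $9,690

FIFO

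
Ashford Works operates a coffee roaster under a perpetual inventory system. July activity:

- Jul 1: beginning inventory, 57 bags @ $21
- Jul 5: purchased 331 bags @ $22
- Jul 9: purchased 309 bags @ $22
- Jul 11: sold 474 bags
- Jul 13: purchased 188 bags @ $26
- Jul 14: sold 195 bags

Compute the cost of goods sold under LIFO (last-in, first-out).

Jul 11, 474 sold [LIFO — newest first]: 309 @ $22 + 165 @ $22 = $10,428
Jul 14, 195 sold [LIFO — newest first]: 188 @ $26 + 7 @ $22 = $5,042
Total COGS = $10,428 + $5,042 = $15,470
Ending inventory: 57 @ $21 + 159 @ $22 = $4,695

COGS = $15,470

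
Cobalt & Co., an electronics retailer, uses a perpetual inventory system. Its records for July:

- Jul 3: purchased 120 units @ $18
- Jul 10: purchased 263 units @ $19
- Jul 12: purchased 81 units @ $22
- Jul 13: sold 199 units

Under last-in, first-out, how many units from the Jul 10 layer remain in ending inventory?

Jul 13, 199 sold [LIFO — newest first]: 81 @ $22 + 118 @ $19 = $4,024
Ending inventory: 120 @ $18 + 145 @ $19 = $4,915

145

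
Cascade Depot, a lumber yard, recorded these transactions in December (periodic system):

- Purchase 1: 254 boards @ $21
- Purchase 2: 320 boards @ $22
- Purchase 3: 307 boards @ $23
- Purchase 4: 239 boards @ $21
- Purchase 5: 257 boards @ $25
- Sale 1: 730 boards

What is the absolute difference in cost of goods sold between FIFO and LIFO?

$864

FIFO COGS: 254 @ $21 + 320 @ $22 + 156 @ $23 = $15,962
LIFO COGS: 257 @ $25 + 239 @ $21 + 234 @ $23 = $16,826
Difference = |$15,962 − $16,826| = $864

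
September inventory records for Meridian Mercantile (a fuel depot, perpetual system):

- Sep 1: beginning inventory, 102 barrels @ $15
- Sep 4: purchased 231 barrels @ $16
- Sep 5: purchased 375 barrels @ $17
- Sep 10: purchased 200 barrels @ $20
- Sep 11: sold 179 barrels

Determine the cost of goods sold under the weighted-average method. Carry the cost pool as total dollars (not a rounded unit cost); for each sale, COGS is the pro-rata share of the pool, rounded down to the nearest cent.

After Sep 1: 102 on hand, pool $1,530.00 (≈ $15.0000 each)
After Sep 4: 333 on hand, pool $5,226.00 (≈ $15.6937 each)
After Sep 5: 708 on hand, pool $11,601.00 (≈ $16.3856 each)
After Sep 10: 908 on hand, pool $15,601.00 (≈ $17.1817 each)
Sep 11, sell 179: 179/908 × $15,601.00 → $3,075.52
Ending inventory (cost pool remaining) = $12,525.48

COGS = $3,075.52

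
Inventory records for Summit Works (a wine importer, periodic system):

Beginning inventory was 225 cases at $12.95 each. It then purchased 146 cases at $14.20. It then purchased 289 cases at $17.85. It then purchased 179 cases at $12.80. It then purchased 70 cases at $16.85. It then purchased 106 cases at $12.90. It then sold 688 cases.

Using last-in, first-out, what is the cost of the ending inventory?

Ending inventory = $4,362.15

Sale 1 (688) [LIFO — newest first]: 106 @ $12.90 + 70 @ $16.85 + 179 @ $12.80 + 289 @ $17.85 + 44 @ $14.20 = $10,621.55
Ending inventory: 225 @ $12.95 + 102 @ $14.20 = $4,362.15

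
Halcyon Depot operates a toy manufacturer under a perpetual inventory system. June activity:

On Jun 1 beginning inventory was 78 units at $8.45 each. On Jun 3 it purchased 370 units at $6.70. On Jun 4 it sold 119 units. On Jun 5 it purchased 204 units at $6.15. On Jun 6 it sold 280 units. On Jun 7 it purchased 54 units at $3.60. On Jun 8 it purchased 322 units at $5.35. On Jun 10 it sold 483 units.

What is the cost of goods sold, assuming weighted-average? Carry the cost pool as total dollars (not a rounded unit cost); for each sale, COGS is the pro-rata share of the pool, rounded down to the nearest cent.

After Jun 1: 78 on hand, pool $659.10 (≈ $8.4500 each)
After Jun 3: 448 on hand, pool $3,138.10 (≈ $7.0047 each)
Jun 4, sell 119: 119/448 × $3,138.10 → $833.55
After Jun 5: 533 on hand, pool $3,559.15 (≈ $6.6776 each)
Jun 6, sell 280: 280/533 × $3,559.15 → $1,869.72
After Jun 7: 307 on hand, pool $1,883.83 (≈ $6.1363 each)
After Jun 8: 629 on hand, pool $3,606.53 (≈ $5.7338 each)
Jun 10, sell 483: 483/629 × $3,606.53 → $2,769.40
Total COGS = $833.55 + $1,869.72 + $2,769.40 = $5,472.67
Ending inventory (cost pool remaining) = $837.13
Check: goods available $6,309.80 = COGS $5,472.67 + ending $837.13

COGS = $5,472.67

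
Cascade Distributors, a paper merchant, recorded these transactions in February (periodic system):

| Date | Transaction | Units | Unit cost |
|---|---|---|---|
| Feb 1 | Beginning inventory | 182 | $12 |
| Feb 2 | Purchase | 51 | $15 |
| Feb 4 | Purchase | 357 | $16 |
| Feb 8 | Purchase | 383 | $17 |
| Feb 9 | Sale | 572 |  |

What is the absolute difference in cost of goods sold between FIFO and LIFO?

$1,162

FIFO COGS: 182 @ $12 + 51 @ $15 + 339 @ $16 = $8,373
LIFO COGS: 383 @ $17 + 189 @ $16 = $9,535
Difference = |$8,373 − $9,535| = $1,162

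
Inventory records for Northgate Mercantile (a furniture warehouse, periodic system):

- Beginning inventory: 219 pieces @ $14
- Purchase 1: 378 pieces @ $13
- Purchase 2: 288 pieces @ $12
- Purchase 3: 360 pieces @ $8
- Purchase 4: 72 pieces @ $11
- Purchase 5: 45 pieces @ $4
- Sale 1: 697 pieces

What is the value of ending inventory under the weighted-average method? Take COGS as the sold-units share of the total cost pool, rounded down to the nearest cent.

Sale 1, sell 697: 697/1362 × $15,288.00 → $7,823.59
Ending inventory (cost pool remaining) = $7,464.41

Ending inventory = $7,464.41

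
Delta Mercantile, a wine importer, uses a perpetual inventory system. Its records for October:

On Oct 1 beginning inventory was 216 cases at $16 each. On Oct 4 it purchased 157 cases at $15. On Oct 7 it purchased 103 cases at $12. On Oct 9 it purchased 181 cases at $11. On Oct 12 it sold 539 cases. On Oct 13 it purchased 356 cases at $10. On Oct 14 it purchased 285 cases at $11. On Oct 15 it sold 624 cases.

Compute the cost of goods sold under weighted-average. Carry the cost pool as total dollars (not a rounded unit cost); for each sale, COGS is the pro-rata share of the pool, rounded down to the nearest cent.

COGS = $14,253.46

After Oct 1: 216 on hand, pool $3,456.00 (≈ $16.0000 each)
After Oct 4: 373 on hand, pool $5,811.00 (≈ $15.5791 each)
After Oct 7: 476 on hand, pool $7,047.00 (≈ $14.8046 each)
After Oct 9: 657 on hand, pool $9,038.00 (≈ $13.7565 each)
Oct 12, sell 539: 539/657 × $9,038.00 → $7,414.73
After Oct 13: 474 on hand, pool $5,183.27 (≈ $10.9352 each)
After Oct 14: 759 on hand, pool $8,318.27 (≈ $10.9595 each)
Oct 15, sell 624: 624/759 × $8,318.27 → $6,838.73
Total COGS = $7,414.73 + $6,838.73 = $14,253.46
Ending inventory (cost pool remaining) = $1,479.54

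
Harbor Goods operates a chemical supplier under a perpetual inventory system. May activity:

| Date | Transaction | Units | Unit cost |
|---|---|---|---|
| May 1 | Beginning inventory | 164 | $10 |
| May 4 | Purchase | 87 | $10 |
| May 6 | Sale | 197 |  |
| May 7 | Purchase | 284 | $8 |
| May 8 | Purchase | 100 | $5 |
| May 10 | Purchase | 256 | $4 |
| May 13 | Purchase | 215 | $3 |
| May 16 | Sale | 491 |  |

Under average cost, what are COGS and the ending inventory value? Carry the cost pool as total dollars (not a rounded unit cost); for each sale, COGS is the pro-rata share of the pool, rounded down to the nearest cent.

COGS = $4,660.50; ending inventory = $2,290.50

After May 1: 164 on hand, pool $1,640.00 (≈ $10.0000 each)
After May 4: 251 on hand, pool $2,510.00 (≈ $10.0000 each)
May 6, sell 197: 197/251 × $2,510.00 → $1,970.00
After May 7: 338 on hand, pool $2,812.00 (≈ $8.3195 each)
After May 8: 438 on hand, pool $3,312.00 (≈ $7.5616 each)
After May 10: 694 on hand, pool $4,336.00 (≈ $6.2478 each)
After May 13: 909 on hand, pool $4,981.00 (≈ $5.4796 each)
May 16, sell 491: 491/909 × $4,981.00 → $2,690.50
Total COGS = $1,970.00 + $2,690.50 = $4,660.50
Ending inventory (cost pool remaining) = $2,290.50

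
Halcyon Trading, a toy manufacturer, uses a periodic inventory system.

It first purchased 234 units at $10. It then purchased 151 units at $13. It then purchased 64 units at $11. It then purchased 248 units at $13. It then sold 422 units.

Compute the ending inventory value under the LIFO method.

Sale 1 (422) [LIFO — newest first]: 248 @ $13 + 64 @ $11 + 110 @ $13 = $5,358
Ending inventory: 234 @ $10 + 41 @ $13 = $2,873

Ending inventory = $2,873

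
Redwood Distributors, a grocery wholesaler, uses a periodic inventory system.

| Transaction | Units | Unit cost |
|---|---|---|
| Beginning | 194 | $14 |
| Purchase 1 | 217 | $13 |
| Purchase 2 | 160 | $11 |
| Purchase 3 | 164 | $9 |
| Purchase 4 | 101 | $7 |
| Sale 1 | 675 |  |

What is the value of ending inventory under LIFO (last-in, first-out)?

Ending inventory = $2,254

Sale 1 (675) [LIFO — newest first]: 101 @ $7 + 164 @ $9 + 160 @ $11 + 217 @ $13 + 33 @ $14 = $7,226
Ending inventory: 161 @ $14 = $2,254
Check: goods available $9,480 = COGS $7,226 + ending $2,254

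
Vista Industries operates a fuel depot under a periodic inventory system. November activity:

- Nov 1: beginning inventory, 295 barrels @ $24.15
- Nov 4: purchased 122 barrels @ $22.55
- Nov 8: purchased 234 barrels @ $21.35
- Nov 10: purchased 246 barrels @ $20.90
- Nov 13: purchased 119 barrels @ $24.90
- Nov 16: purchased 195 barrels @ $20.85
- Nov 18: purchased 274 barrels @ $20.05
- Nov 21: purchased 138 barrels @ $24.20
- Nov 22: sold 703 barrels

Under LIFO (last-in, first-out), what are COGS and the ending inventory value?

Nov 22, 703 sold [LIFO — newest first]: 138 @ $24.20 + 274 @ $20.05 + 195 @ $20.85 + 96 @ $24.90 = $15,289.45
Ending inventory: 295 @ $24.15 + 122 @ $22.55 + 234 @ $21.35 + 246 @ $20.90 + 23 @ $24.90 = $20,585.35
Check: goods available $35,874.80 = COGS $15,289.45 + ending $20,585.35

COGS = $15,289.45; ending inventory = $20,585.35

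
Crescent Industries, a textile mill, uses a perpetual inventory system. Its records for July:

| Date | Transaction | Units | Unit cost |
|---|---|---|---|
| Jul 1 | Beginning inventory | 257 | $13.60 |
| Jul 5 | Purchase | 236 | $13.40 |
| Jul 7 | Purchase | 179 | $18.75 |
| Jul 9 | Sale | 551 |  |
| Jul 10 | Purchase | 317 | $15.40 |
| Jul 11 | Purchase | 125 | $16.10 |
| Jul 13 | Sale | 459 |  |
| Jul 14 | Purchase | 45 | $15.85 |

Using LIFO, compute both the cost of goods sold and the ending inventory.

Jul 9, 551 sold [LIFO — newest first]: 179 @ $18.75 + 236 @ $13.40 + 136 @ $13.60 = $8,368.25
Jul 13, 459 sold [LIFO — newest first]: 125 @ $16.10 + 317 @ $15.40 + 17 @ $13.60 = $7,125.50
Total COGS = $8,368.25 + $7,125.50 = $15,493.75
Ending inventory: 104 @ $13.60 + 45 @ $15.85 = $2,127.65
Check: goods available $17,621.40 = COGS $15,493.75 + ending $2,127.65

COGS = $15,493.75; ending inventory = $2,127.65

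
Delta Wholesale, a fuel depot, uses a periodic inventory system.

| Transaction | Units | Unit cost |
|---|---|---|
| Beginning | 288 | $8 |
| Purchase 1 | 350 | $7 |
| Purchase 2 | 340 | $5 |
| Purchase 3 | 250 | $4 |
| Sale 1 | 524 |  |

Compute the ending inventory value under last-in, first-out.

Sale 1 (524) [LIFO — newest first]: 250 @ $4 + 274 @ $5 = $2,370
Ending inventory: 288 @ $8 + 350 @ $7 + 66 @ $5 = $5,084

Ending inventory = $5,084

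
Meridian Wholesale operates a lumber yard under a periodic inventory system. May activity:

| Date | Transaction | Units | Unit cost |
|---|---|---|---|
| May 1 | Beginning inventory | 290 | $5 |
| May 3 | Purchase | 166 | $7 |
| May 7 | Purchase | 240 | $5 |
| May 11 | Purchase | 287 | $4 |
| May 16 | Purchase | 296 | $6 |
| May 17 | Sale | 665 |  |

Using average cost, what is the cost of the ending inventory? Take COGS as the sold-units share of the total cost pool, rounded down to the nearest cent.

Ending inventory = $3,233.71

May 17, sell 665: 665/1279 × $6,736.00 → $3,502.29
Ending inventory (cost pool remaining) = $3,233.71
Check: goods available $6,736.00 = COGS $3,502.29 + ending $3,233.71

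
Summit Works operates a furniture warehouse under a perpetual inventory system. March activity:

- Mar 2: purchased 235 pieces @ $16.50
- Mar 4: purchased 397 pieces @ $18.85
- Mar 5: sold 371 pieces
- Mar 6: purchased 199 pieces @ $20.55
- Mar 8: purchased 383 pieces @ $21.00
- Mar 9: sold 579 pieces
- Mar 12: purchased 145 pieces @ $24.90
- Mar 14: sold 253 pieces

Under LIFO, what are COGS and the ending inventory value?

Mar 5, 371 sold [LIFO — newest first]: 371 @ $18.85 = $6,993.35
Mar 9, 579 sold [LIFO — newest first]: 383 @ $21.00 + 196 @ $20.55 = $12,070.80
Mar 14, 253 sold [LIFO — newest first]: 145 @ $24.90 + 3 @ $20.55 + 26 @ $18.85 + 79 @ $16.50 = $5,465.75
Total COGS = $6,993.35 + $12,070.80 + $5,465.75 = $24,529.90
Ending inventory: 156 @ $16.50 = $2,574.00
Check: goods available $27,103.90 = COGS $24,529.90 + ending $2,574.00

COGS = $24,529.90; ending inventory = $2,574.00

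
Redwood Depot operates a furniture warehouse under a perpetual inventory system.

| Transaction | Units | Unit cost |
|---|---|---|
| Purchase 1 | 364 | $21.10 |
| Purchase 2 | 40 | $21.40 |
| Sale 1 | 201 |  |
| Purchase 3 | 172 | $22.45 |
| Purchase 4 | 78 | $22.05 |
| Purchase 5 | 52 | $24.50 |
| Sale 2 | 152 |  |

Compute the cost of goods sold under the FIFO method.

COGS = $7,448.30

Sale 1 (201) [FIFO — oldest first]: 201 @ $21.10 = $4,241.10
Sale 2 (152) [FIFO — oldest first]: 152 @ $21.10 = $3,207.20
Total COGS = $4,241.10 + $3,207.20 = $7,448.30
Ending inventory: 11 @ $21.10 + 40 @ $21.40 + 172 @ $22.45 + 78 @ $22.05 + 52 @ $24.50 = $7,943.40
Check: goods available $15,391.70 = COGS $7,448.30 + ending $7,943.40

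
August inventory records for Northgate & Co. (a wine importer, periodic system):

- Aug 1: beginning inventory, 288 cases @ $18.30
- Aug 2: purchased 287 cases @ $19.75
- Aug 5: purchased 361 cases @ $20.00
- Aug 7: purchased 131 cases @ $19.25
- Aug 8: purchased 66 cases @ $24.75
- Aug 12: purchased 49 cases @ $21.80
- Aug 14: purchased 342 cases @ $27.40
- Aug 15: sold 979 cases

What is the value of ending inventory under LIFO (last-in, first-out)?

Ending inventory = $10,346.15

Aug 15, 979 sold [LIFO — newest first]: 342 @ $27.40 + 49 @ $21.80 + 66 @ $24.75 + 131 @ $19.25 + 361 @ $20.00 + 30 @ $19.75 = $22,406.75
Ending inventory: 288 @ $18.30 + 257 @ $19.75 = $10,346.15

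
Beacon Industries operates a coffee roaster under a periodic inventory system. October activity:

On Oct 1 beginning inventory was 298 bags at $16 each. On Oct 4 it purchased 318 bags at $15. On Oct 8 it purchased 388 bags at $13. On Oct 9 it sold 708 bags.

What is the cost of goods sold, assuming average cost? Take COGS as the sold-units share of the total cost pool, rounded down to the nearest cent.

Oct 9, sell 708: 708/1004 × $14,582.00 → $10,282.92
Ending inventory (cost pool remaining) = $4,299.08
Check: goods available $14,582.00 = COGS $10,282.92 + ending $4,299.08

COGS = $10,282.92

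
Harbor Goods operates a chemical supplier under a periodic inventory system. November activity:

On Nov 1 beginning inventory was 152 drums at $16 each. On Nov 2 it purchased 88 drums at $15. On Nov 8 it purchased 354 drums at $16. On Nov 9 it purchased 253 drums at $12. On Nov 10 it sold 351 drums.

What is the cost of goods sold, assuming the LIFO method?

COGS = $4,604

Nov 10, 351 sold [LIFO — newest first]: 253 @ $12 + 98 @ $16 = $4,604
Ending inventory: 152 @ $16 + 88 @ $15 + 256 @ $16 = $7,848
Check: goods available $12,452 = COGS $4,604 + ending $7,848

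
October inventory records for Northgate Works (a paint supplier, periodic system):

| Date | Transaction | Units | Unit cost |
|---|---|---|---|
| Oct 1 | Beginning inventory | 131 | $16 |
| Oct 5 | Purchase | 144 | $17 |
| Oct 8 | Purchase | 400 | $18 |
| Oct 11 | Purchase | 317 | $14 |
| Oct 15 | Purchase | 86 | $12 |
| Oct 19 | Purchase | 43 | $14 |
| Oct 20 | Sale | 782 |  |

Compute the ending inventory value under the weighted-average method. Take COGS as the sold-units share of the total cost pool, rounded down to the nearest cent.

Ending inventory = $5,387.72

Oct 20, sell 782: 782/1121 × $17,816.00 → $12,428.28
Ending inventory (cost pool remaining) = $5,387.72
Check: goods available $17,816.00 = COGS $12,428.28 + ending $5,387.72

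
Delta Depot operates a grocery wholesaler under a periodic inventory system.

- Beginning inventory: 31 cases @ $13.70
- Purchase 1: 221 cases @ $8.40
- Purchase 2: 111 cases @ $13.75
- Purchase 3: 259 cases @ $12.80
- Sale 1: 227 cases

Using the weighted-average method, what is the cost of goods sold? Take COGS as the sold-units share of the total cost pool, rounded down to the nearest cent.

Sale 1, sell 227: 227/622 × $7,122.55 → $2,599.38
Ending inventory (cost pool remaining) = $4,523.17

COGS = $2,599.38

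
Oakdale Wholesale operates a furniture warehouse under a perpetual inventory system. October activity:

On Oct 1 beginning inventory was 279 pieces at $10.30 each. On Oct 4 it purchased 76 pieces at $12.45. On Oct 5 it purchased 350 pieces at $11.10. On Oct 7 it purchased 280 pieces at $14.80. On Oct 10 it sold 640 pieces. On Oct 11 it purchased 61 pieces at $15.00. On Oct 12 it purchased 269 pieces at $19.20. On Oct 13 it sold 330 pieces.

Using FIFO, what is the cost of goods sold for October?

Oct 10, 640 sold [FIFO — oldest first]: 279 @ $10.30 + 76 @ $12.45 + 285 @ $11.10 = $6,983.40
Oct 13, 330 sold [FIFO — oldest first]: 65 @ $11.10 + 265 @ $14.80 = $4,643.50
Total COGS = $6,983.40 + $4,643.50 = $11,626.90
Ending inventory: 15 @ $14.80 + 61 @ $15.00 + 269 @ $19.20 = $6,301.80

COGS = $11,626.90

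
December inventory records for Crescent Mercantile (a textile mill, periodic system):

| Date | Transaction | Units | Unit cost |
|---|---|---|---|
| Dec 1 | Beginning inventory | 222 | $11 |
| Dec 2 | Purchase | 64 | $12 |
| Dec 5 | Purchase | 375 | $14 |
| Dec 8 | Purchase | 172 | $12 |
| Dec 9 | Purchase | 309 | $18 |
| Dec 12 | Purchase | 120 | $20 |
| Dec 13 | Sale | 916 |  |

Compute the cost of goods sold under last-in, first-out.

Dec 13, 916 sold [LIFO — newest first]: 120 @ $20 + 309 @ $18 + 172 @ $12 + 315 @ $14 = $14,436
Ending inventory: 222 @ $11 + 64 @ $12 + 60 @ $14 = $4,050

COGS = $14,436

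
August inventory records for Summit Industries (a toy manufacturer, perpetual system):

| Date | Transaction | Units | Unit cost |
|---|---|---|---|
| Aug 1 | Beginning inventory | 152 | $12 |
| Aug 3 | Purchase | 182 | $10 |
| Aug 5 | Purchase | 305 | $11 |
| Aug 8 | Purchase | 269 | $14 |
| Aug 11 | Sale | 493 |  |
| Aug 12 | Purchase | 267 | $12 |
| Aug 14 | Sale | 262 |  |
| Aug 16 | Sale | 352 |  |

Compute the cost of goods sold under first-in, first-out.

COGS = $13,153

Aug 11, 493 sold [FIFO — oldest first]: 152 @ $12 + 182 @ $10 + 159 @ $11 = $5,393
Aug 14, 262 sold [FIFO — oldest first]: 146 @ $11 + 116 @ $14 = $3,230
Aug 16, 352 sold [FIFO — oldest first]: 153 @ $14 + 199 @ $12 = $4,530
Total COGS = $5,393 + $3,230 + $4,530 = $13,153
Ending inventory: 68 @ $12 = $816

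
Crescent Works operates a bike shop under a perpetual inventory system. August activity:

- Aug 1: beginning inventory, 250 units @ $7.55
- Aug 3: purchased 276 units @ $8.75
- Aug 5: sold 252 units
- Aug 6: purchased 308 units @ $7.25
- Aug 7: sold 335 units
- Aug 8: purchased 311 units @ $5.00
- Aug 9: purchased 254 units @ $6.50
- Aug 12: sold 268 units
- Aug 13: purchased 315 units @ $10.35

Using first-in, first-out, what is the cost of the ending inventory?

Ending inventory = $6,361.25

Aug 5, 252 sold [FIFO — oldest first]: 250 @ $7.55 + 2 @ $8.75 = $1,905.00
Aug 7, 335 sold [FIFO — oldest first]: 274 @ $8.75 + 61 @ $7.25 = $2,839.75
Aug 12, 268 sold [FIFO — oldest first]: 247 @ $7.25 + 21 @ $5.00 = $1,895.75
Total COGS = $1,905.00 + $2,839.75 + $1,895.75 = $6,640.50
Ending inventory: 290 @ $5.00 + 254 @ $6.50 + 315 @ $10.35 = $6,361.25
Check: goods available $13,001.75 = COGS $6,640.50 + ending $6,361.25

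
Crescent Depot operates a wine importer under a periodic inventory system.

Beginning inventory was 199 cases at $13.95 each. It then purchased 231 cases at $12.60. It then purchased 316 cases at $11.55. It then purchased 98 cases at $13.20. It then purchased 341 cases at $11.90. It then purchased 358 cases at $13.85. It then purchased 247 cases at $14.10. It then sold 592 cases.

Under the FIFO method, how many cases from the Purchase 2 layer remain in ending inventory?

Sale 1 (592) [FIFO — oldest first]: 199 @ $13.95 + 231 @ $12.60 + 162 @ $11.55 = $7,557.75
Ending inventory: 154 @ $11.55 + 98 @ $13.20 + 341 @ $11.90 + 358 @ $13.85 + 247 @ $14.10 = $15,571.20

154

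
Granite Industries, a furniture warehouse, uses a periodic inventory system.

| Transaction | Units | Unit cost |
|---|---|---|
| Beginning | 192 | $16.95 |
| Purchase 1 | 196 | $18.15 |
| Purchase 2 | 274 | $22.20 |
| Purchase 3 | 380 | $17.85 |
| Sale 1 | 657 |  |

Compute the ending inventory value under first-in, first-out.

Ending inventory = $6,894.00

Sale 1 (657) [FIFO — oldest first]: 192 @ $16.95 + 196 @ $18.15 + 269 @ $22.20 = $12,783.60
Ending inventory: 5 @ $22.20 + 380 @ $17.85 = $6,894.00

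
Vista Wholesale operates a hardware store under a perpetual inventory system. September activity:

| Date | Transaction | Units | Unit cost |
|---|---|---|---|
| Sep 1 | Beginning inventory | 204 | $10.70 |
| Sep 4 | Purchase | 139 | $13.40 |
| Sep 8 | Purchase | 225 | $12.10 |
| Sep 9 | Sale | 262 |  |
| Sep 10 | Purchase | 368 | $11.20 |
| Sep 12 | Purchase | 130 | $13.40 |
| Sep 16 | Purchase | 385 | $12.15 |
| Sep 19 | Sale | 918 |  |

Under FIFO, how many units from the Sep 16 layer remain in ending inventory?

Sep 9, 262 sold [FIFO — oldest first]: 204 @ $10.70 + 58 @ $13.40 = $2,960.00
Sep 19, 918 sold [FIFO — oldest first]: 81 @ $13.40 + 225 @ $12.10 + 368 @ $11.20 + 130 @ $13.40 + 114 @ $12.15 = $11,056.60
Total COGS = $2,960.00 + $11,056.60 = $14,016.60
Ending inventory: 271 @ $12.15 = $3,292.65

271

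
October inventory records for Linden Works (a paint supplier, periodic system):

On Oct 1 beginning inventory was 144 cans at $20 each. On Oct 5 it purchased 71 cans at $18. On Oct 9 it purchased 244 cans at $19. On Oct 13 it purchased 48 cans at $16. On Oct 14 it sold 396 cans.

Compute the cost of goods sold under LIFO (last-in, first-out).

COGS = $7,342

Oct 14, 396 sold [LIFO — newest first]: 48 @ $16 + 244 @ $19 + 71 @ $18 + 33 @ $20 = $7,342
Ending inventory: 111 @ $20 = $2,220
Check: goods available $9,562 = COGS $7,342 + ending $2,220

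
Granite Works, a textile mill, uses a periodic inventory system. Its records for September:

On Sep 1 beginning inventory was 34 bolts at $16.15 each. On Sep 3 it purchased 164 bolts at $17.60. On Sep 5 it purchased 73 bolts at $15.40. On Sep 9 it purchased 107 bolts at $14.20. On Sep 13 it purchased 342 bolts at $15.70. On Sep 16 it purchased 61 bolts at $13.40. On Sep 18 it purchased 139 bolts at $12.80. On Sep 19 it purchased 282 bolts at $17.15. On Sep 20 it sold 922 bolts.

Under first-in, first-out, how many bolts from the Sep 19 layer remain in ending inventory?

Sep 20, 922 sold [FIFO — oldest first]: 34 @ $16.15 + 164 @ $17.60 + 73 @ $15.40 + 107 @ $14.20 + 342 @ $15.70 + 61 @ $13.40 + 139 @ $12.80 + 2 @ $17.15 = $14,079.40
Ending inventory: 280 @ $17.15 = $4,802.00

280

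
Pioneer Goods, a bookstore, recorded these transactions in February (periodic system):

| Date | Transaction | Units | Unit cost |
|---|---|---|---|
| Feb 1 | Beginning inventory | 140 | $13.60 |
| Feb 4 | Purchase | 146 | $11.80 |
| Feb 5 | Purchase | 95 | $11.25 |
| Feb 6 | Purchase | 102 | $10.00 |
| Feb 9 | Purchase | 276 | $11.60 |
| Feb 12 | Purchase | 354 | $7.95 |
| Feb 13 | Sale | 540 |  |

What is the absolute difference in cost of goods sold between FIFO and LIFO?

FIFO COGS: 140 @ $13.60 + 146 @ $11.80 + 95 @ $11.25 + 102 @ $10.00 + 57 @ $11.60 = $6,376.75
LIFO COGS: 354 @ $7.95 + 186 @ $11.60 = $4,971.90
Difference = |$6,376.75 − $4,971.90| = $1,404.85

$1,404.85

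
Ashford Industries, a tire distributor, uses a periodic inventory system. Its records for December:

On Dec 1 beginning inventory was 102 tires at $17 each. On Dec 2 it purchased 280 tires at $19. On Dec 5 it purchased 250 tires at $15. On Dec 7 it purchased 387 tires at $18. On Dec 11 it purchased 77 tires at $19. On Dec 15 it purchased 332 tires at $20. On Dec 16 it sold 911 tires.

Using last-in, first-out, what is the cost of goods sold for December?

COGS = $16,794

Dec 16, 911 sold [LIFO — newest first]: 332 @ $20 + 77 @ $19 + 387 @ $18 + 115 @ $15 = $16,794
Ending inventory: 102 @ $17 + 280 @ $19 + 135 @ $15 = $9,079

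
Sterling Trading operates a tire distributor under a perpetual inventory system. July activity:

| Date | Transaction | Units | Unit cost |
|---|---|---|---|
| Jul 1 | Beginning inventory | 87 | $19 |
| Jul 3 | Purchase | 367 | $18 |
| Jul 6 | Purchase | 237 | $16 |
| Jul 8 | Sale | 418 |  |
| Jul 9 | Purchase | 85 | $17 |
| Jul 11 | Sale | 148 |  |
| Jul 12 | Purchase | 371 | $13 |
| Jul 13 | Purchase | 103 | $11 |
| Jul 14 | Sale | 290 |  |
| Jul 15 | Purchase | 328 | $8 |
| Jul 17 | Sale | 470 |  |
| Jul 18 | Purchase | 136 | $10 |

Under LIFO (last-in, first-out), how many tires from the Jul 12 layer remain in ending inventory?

42

Jul 8, 418 sold [LIFO — newest first]: 237 @ $16 + 181 @ $18 = $7,050
Jul 11, 148 sold [LIFO — newest first]: 85 @ $17 + 63 @ $18 = $2,579
Jul 14, 290 sold [LIFO — newest first]: 103 @ $11 + 187 @ $13 = $3,564
Jul 17, 470 sold [LIFO — newest first]: 328 @ $8 + 142 @ $13 = $4,470
Total COGS = $7,050 + $2,579 + $3,564 + $4,470 = $17,663
Ending inventory: 87 @ $19 + 123 @ $18 + 42 @ $13 + 136 @ $10 = $5,773
Check: goods available $23,436 = COGS $17,663 + ending $5,773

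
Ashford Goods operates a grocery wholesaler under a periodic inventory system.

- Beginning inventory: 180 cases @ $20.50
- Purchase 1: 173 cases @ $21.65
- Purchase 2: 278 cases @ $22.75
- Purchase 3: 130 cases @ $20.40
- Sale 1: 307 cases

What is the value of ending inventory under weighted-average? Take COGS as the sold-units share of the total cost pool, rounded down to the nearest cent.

Sale 1, sell 307: 307/761 × $16,411.95 → $6,620.85
Ending inventory (cost pool remaining) = $9,791.10

Ending inventory = $9,791.10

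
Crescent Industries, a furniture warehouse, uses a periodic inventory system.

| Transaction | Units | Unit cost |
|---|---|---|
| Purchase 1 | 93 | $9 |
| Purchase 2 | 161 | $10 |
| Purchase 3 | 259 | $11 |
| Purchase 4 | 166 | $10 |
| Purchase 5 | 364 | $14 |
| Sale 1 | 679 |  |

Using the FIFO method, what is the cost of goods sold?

COGS = $6,956

Sale 1 (679) [FIFO — oldest first]: 93 @ $9 + 161 @ $10 + 259 @ $11 + 166 @ $10 = $6,956
Ending inventory: 364 @ $14 = $5,096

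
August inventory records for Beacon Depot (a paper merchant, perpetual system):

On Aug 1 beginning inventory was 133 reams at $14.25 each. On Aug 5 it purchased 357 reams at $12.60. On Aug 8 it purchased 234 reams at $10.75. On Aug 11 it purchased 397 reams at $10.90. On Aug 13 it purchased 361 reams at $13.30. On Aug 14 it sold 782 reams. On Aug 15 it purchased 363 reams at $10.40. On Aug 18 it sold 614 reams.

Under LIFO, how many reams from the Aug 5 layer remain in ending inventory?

Aug 14, 782 sold [LIFO — newest first]: 361 @ $13.30 + 397 @ $10.90 + 24 @ $10.75 = $9,386.60
Aug 18, 614 sold [LIFO — newest first]: 363 @ $10.40 + 210 @ $10.75 + 41 @ $12.60 = $6,549.30
Total COGS = $9,386.60 + $6,549.30 = $15,935.90
Ending inventory: 133 @ $14.25 + 316 @ $12.60 = $5,876.85

316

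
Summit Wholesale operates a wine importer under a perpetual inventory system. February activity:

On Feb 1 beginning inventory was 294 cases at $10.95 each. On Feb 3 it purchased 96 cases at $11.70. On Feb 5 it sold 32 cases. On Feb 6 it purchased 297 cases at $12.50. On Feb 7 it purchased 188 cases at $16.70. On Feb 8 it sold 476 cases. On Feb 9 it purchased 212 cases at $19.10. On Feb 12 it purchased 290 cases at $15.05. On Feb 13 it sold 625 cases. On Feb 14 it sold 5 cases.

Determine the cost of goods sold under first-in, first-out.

COGS = $16,011.35

Feb 5, 32 sold [FIFO — oldest first]: 32 @ $10.95 = $350.40
Feb 8, 476 sold [FIFO — oldest first]: 262 @ $10.95 + 96 @ $11.70 + 118 @ $12.50 = $5,467.10
Feb 13, 625 sold [FIFO — oldest first]: 179 @ $12.50 + 188 @ $16.70 + 212 @ $19.10 + 46 @ $15.05 = $10,118.60
Feb 14, 5 sold [FIFO — oldest first]: 5 @ $15.05 = $75.25
Total COGS = $350.40 + $5,467.10 + $10,118.60 + $75.25 = $16,011.35
Ending inventory: 239 @ $15.05 = $3,596.95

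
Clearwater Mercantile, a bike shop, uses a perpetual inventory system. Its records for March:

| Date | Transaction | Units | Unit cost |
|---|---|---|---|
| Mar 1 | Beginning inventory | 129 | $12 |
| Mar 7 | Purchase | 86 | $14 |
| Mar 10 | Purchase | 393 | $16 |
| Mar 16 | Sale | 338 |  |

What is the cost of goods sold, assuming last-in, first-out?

Mar 16, 338 sold [LIFO — newest first]: 338 @ $16 = $5,408
Ending inventory: 129 @ $12 + 86 @ $14 + 55 @ $16 = $3,632

COGS = $5,408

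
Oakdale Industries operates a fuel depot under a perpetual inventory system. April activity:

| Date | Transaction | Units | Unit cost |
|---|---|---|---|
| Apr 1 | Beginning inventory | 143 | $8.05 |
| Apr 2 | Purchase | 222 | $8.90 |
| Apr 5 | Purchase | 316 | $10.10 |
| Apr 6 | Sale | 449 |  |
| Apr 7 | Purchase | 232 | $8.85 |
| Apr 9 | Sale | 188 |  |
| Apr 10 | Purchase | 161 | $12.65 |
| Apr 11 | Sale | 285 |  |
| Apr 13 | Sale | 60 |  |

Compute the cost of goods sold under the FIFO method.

COGS = $9,244.60

Apr 6, 449 sold [FIFO — oldest first]: 143 @ $8.05 + 222 @ $8.90 + 84 @ $10.10 = $3,975.35
Apr 9, 188 sold [FIFO — oldest first]: 188 @ $10.10 = $1,898.80
Apr 11, 285 sold [FIFO — oldest first]: 44 @ $10.10 + 232 @ $8.85 + 9 @ $12.65 = $2,611.45
Apr 13, 60 sold [FIFO — oldest first]: 60 @ $12.65 = $759.00
Total COGS = $3,975.35 + $1,898.80 + $2,611.45 + $759.00 = $9,244.60
Ending inventory: 92 @ $12.65 = $1,163.80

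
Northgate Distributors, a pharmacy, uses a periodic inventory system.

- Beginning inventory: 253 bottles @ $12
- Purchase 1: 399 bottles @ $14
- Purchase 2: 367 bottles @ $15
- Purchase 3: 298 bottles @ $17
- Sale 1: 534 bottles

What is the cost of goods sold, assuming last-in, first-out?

Sale 1 (534) [LIFO — newest first]: 298 @ $17 + 236 @ $15 = $8,606
Ending inventory: 253 @ $12 + 399 @ $14 + 131 @ $15 = $10,587
Check: goods available $19,193 = COGS $8,606 + ending $10,587

COGS = $8,606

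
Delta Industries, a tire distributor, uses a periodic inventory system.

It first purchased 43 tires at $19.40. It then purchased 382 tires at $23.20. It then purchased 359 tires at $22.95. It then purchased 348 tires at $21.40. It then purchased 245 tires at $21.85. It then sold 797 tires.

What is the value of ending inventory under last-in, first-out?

Sale 1 (797) [LIFO — newest first]: 245 @ $21.85 + 348 @ $21.40 + 204 @ $22.95 = $17,482.25
Ending inventory: 43 @ $19.40 + 382 @ $23.20 + 155 @ $22.95 = $13,253.85

Ending inventory = $13,253.85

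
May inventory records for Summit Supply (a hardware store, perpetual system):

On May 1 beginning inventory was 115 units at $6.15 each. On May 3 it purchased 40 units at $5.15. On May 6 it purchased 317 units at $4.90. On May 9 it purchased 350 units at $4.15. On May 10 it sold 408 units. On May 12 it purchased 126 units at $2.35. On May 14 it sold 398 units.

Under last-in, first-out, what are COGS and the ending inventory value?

May 10, 408 sold [LIFO — newest first]: 350 @ $4.15 + 58 @ $4.90 = $1,736.70
May 14, 398 sold [LIFO — newest first]: 126 @ $2.35 + 259 @ $4.90 + 13 @ $5.15 = $1,632.15
Total COGS = $1,736.70 + $1,632.15 = $3,368.85
Ending inventory: 115 @ $6.15 + 27 @ $5.15 = $846.30
Check: goods available $4,215.15 = COGS $3,368.85 + ending $846.30

COGS = $3,368.85; ending inventory = $846.30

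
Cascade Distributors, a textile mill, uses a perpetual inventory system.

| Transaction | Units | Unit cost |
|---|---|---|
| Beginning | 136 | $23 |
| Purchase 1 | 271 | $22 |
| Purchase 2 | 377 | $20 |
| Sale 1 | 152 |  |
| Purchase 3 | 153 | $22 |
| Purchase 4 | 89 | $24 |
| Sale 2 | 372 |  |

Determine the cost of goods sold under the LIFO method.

COGS = $11,142

Sale 1 (152) [LIFO — newest first]: 152 @ $20 = $3,040
Sale 2 (372) [LIFO — newest first]: 89 @ $24 + 153 @ $22 + 130 @ $20 = $8,102
Total COGS = $3,040 + $8,102 = $11,142
Ending inventory: 136 @ $23 + 271 @ $22 + 95 @ $20 = $10,990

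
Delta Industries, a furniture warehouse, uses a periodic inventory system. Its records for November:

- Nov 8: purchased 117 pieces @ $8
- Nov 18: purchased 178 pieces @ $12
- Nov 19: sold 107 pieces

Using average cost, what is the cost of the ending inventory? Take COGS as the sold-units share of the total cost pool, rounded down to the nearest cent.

Nov 19, sell 107: 107/295 × $3,072.00 → $1,114.25
Ending inventory (cost pool remaining) = $1,957.75
Check: goods available $3,072.00 = COGS $1,114.25 + ending $1,957.75

Ending inventory = $1,957.75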